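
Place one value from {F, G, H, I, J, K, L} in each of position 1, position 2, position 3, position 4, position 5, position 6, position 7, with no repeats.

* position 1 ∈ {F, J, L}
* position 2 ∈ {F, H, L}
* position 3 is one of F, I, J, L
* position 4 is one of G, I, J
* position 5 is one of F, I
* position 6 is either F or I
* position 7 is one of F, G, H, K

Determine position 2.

The 7 variables together cover exactly {F, G, H, I, J, K, L} — 7 values for 7 variables — and K appears only in position 7's list, so position 7 = K.
The 6 still-open variables draw from only 6 values {F, G, H, I, J, L}, so each is used; only position 4 can be G, hence position 4 = G.
The 5 still-open variables draw from only 5 values {F, H, I, J, L}, so each is used; only position 2 can be H, hence position 2 = H.

H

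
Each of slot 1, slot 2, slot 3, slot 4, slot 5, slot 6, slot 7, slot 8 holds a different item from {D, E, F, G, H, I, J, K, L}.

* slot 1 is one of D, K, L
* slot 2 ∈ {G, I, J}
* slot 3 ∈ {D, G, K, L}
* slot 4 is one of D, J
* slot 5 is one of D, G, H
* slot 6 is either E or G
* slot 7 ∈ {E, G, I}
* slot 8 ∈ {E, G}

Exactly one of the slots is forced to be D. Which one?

Among the 8 variables, H fits only slot 5 (and all 8 values in {D, E, G, H, I, J, K, L} must be used), so slot 5 = H.
slot 6 and slot 8 share exactly the 2 values {E, G}; by pigeonhole those values go to them, so strike E, G from slot 2, slot 3, slot 7.
That leaves slot 7 = I. Remove I from slot 2.
slot 2 must be J (only option left). Eliminate J elsewhere: slot 4.
So D goes to slot 4.

slot 4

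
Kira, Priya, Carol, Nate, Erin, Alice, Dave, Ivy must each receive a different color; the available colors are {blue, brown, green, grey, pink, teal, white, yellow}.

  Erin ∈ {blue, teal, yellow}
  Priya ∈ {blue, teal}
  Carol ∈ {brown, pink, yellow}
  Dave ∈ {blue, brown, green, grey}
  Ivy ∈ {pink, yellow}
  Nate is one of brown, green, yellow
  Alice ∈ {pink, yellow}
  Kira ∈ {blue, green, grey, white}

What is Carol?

brown

Among the 8 variables, white fits only Kira (and all 8 values in {blue, brown, green, grey, pink, teal, white, yellow} must be used), so Kira = white.
Among the 7 still-open variables, grey fits only Dave (and all 7 values in {blue, brown, green, grey, pink, teal, yellow} must be used), so Dave = grey.
Among the 6 still-open variables, green fits only Nate (and all 6 values in {blue, brown, green, pink, teal, yellow} must be used), so Nate = green.
The 5 still-open variables together cover exactly {blue, brown, pink, teal, yellow} — 5 values for 5 variables — and brown appears only in Carol's list, so Carol = brown.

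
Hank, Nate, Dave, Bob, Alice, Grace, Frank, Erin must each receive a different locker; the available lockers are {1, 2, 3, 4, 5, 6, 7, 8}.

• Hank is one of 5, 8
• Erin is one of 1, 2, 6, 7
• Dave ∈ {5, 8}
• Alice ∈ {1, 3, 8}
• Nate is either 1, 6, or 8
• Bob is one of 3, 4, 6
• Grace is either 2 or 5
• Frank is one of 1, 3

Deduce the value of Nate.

6

Among the 8 variables, 4 fits only Bob (and all 8 values in {1, 2, 3, 4, 5, 6, 7, 8} must be used), so Bob = 4.
Among the 7 still-open variables, 7 fits only Erin (and all 7 values in {1, 2, 3, 5, 6, 7, 8} must be used), so Erin = 7.
The 6 still-open variables together cover exactly {1, 2, 3, 5, 6, 8} — 6 values for 6 variables — and 2 appears only in Grace's list, so Grace = 2.
Among the 5 still-open variables, 6 fits only Nate (and all 5 values in {1, 3, 5, 6, 8} must be used), so Nate = 6.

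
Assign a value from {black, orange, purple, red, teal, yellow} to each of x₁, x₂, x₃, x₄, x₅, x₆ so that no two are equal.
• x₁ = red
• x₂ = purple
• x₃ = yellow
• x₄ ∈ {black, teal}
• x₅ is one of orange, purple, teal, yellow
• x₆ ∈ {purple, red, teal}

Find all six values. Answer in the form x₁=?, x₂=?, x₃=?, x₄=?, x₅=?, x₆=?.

x₁=red, x₂=purple, x₃=yellow, x₄=black, x₅=orange, x₆=teal

x₁ has just one choice, so x₁ = red. Remove red from x₆.
x₂ has just one choice, so x₂ = purple. Remove purple from x₅, x₆.
x₃ must be yellow (only option left). So x₅ can't be yellow.
x₆'s domain is down to {teal}, so x₆ = teal. So x₄, x₅ can't be teal.
That leaves x₄ = black.
x₅ has just one choice, so x₅ = orange.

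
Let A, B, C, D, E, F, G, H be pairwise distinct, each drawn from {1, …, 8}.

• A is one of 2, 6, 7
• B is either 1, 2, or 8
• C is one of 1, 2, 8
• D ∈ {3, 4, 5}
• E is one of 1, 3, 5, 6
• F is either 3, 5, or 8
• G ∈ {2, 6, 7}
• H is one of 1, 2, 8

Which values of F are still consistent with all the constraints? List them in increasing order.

The 8 variables together cover exactly {1, 2, 3, 4, 5, 6, 7, 8} — 8 values for 8 variables — and 4 appears only in D's list, so D = 4.
B, C, H between them cover only {1, 2, 8} — a naked triple. Remove those values from A, E, F, G.
A and G between them cover only {6, 7} — a naked pair. Remove those values from E.
No further eliminations apply; F can still be any of 3, 5.

3, 5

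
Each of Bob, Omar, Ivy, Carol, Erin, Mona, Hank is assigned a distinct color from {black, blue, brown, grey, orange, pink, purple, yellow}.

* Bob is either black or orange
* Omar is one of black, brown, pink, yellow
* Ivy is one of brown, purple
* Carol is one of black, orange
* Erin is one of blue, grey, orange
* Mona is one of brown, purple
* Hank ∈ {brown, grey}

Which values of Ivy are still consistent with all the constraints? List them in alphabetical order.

brown, purple

Bob and Carol between them cover only {black, orange} — a naked pair. Remove those values from Omar, Erin.
Ivy and Mona share exactly the 2 values {brown, purple}; by pigeonhole those values go to them, so strike brown, purple from Omar, Hank.
Hank's domain is down to {grey}, so Hank = grey. Strike grey from Erin.
Erin has just one choice, so Erin = blue.
No further eliminations apply; Ivy can still be any of brown, purple.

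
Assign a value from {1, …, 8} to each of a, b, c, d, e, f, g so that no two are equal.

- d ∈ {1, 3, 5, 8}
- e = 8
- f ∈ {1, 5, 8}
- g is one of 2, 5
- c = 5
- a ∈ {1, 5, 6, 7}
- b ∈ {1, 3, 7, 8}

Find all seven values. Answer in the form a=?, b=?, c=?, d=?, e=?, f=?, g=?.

c has just one choice, so c = 5. Eliminate 5 elsewhere: a, d, f, g.
e's domain is down to {8}, so e = 8. Remove 8 from b, d, f.
f must be 1 (only option left). Strike 1 from a, b, d.
g's domain is down to {2}, so g = 2.
d must be 3 (only option left). Strike 3 from b.
b's domain is down to {7}, so b = 7. Remove 7 from a.
a has just one choice, so a = 6.

a=6, b=7, c=5, d=3, e=8, f=1, g=2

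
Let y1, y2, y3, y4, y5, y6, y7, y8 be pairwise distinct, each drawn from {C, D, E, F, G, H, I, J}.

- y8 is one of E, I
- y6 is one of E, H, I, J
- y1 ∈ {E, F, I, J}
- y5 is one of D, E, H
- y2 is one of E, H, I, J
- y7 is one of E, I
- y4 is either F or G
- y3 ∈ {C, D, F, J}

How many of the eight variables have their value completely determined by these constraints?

4

Among the 8 variables, C fits only y3 (and all 8 values in {C, D, E, F, G, H, I, J} must be used), so y3 = C.
The 7 still-open variables together cover exactly {D, E, F, G, H, I, J} — 7 values for 7 variables — and D appears only in y5's list, so y5 = D.
Among the 6 still-open variables, G fits only y4 (and all 6 values in {E, F, G, H, I, J} must be used), so y4 = G.
The 5 still-open variables together cover exactly {E, F, H, I, J} — 5 values for 5 variables — and F appears only in y1's list, so y1 = F.
The 2 variables y7 and y8 are confined to {E, I}, which locks those values in; drop them from y2, y6.
Determined: y1=F, y3=C, y4=G, y5=D. The other variables each still have more than one consistent value. That makes 4.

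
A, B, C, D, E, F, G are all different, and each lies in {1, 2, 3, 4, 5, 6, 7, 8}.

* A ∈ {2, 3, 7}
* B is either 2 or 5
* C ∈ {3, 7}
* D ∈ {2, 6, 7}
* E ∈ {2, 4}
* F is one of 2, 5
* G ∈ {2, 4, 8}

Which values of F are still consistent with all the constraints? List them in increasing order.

The 7 variables together cover exactly {2, 3, 4, 5, 6, 7, 8} — 7 values for 7 variables — and 6 appears only in D's list, so D = 6.
The 6 still-open variables together cover exactly {2, 3, 4, 5, 7, 8} — 6 values for 6 variables — and 8 appears only in G's list, so G = 8.
Among the 5 still-open variables, 4 fits only E (and all 5 values in {2, 3, 4, 5, 7} must be used), so E = 4.
The 2 variables B and F are confined to {2, 5}, which locks those values in; drop them from A.
No further eliminations apply; F can still be any of 2, 5.

2, 5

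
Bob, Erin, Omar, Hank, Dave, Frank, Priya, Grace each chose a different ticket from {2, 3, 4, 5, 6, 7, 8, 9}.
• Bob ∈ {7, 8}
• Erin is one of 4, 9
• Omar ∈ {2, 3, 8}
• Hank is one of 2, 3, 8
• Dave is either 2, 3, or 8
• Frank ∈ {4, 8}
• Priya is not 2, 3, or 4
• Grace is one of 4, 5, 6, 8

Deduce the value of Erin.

9

Omar, Hank, Dave share exactly the 3 values {2, 3, 8}; by pigeonhole those values go to them, so strike 2, 3, 8 from Bob, Frank, Priya, Grace.
Bob must be 7 (only option left). Remove 7 from Priya.
Frank's domain is down to {4}, so Frank = 4. Eliminate 4 elsewhere: Erin, Grace.
So Erin = 9.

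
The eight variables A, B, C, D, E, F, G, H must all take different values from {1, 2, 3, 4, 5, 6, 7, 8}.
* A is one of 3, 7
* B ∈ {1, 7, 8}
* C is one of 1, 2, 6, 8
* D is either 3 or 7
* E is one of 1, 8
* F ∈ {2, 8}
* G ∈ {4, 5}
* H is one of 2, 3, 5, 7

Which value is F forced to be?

The 8 variables together cover exactly {1, 2, 3, 4, 5, 6, 7, 8} — 8 values for 8 variables — and 4 appears only in G's list, so G = 4.
The 7 still-open variables together cover exactly {1, 2, 3, 5, 6, 7, 8} — 7 values for 7 variables — and 5 appears only in H's list, so H = 5.
Among the 6 still-open variables, 6 fits only C (and all 6 values in {1, 2, 3, 6, 7, 8} must be used), so C = 6.
The 5 still-open variables draw from only 5 values {1, 2, 3, 7, 8}, so each is used; only F can be 2, hence F = 2.

2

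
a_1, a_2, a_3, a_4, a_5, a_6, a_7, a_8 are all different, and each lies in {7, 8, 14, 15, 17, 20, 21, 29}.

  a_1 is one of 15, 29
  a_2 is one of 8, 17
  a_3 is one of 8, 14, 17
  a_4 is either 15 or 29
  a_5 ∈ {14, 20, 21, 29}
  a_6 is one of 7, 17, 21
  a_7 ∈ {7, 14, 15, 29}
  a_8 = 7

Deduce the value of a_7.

14

a_8's domain is down to {7}, so a_8 = 7. Remove 7 from a_6, a_7.
The 7 still-open variables together cover exactly {8, 14, 15, 17, 20, 21, 29} — 7 values for 7 variables — and 20 appears only in a_5's list, so a_5 = 20.
The 6 still-open variables together cover exactly {8, 14, 15, 17, 21, 29} — 6 values for 6 variables — and 21 appears only in a_6's list, so a_6 = 21.
The 2 variables a_1 and a_4 are confined to {15, 29}, which locks those values in; drop them from a_7.
So a_7 = 14.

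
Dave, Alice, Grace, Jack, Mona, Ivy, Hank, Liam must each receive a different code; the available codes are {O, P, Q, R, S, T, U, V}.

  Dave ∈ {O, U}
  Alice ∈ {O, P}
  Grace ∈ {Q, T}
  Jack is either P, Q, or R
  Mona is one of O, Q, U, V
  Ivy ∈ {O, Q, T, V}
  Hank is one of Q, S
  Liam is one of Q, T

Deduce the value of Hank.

Among the 8 variables, R fits only Jack (and all 8 values in {O, P, Q, R, S, T, U, V} must be used), so Jack = R.
The 7 still-open variables draw from only 7 values {O, P, Q, S, T, U, V}, so each is used; only Alice can be P, hence Alice = P.
Among the 6 still-open variables, S fits only Hank (and all 6 values in {O, Q, S, T, U, V} must be used), so Hank = S.

S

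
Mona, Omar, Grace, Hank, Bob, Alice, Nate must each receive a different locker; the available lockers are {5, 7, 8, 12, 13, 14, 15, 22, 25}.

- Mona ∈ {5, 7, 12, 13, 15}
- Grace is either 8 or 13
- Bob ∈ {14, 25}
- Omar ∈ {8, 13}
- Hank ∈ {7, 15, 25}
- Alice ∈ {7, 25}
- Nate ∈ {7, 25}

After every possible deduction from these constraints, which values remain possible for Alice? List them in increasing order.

Omar and Grace share exactly the 2 values {8, 13}; by pigeonhole those values go to them, so strike 8, 13 from Mona.
Alice and Nate share exactly the 2 values {7, 25}; by pigeonhole those values go to them, so strike 7, 25 from Mona, Hank, Bob.
Hank must be 15 (only option left). So Mona can't be 15.
Bob must be 14 (only option left).
No further eliminations apply; Alice can still be any of 7, 25.

7, 25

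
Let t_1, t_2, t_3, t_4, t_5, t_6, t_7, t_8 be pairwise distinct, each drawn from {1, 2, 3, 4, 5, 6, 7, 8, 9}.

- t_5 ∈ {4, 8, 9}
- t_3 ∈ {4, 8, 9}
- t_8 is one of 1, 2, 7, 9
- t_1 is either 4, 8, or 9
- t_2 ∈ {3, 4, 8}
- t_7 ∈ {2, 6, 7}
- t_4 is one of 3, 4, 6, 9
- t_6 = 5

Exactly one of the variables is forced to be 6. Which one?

t_4

t_6 has just one choice, so t_6 = 5.
t_1, t_3, t_5 between them cover only {4, 8, 9} — a naked triple. Remove those values from t_2, t_4, t_8.
t_2's domain is down to {3}, so t_2 = 3. Remove 3 from t_4.
So 6 goes to t_4.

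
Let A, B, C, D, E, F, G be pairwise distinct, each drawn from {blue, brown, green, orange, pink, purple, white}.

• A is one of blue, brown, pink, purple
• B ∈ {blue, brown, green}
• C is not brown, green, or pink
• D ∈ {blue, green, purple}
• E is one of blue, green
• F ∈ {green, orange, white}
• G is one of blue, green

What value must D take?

Among the 7 variables, pink fits only A (and all 7 values in {blue, brown, green, orange, pink, purple, white} must be used), so A = pink.
The 6 still-open variables together cover exactly {blue, brown, green, orange, purple, white} — 6 values for 6 variables — and brown appears only in B's list, so B = brown.
E and G between them cover only {blue, green} — a naked pair. Remove those values from C, D, F.
So D = purple.

purple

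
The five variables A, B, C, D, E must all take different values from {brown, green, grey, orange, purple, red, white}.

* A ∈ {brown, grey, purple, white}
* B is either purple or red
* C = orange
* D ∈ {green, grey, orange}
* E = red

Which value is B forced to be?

C's domain is down to {orange}, so C = orange. Remove orange from D.
E's domain is down to {red}, so E = red. Strike red from B.
So B = purple.

purple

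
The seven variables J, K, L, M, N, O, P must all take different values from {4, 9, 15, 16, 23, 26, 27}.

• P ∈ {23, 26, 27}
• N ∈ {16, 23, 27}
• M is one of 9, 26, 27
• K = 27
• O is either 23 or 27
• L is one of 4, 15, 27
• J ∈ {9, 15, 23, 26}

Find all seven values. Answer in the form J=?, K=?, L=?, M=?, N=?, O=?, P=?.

J=15, K=27, L=4, M=9, N=16, O=23, P=26

K's domain is down to {27}, so K = 27. Eliminate 27 elsewhere: L, M, N, O, P.
That leaves O = 23. Eliminate 23 elsewhere: J, N, P.
P's domain is down to {26}, so P = 26. Strike 26 from J, M.
M's domain is down to {9}, so M = 9. Remove 9 from J.
That leaves N = 16.
That leaves J = 15. So L can't be 15.
L must be 4 (only option left).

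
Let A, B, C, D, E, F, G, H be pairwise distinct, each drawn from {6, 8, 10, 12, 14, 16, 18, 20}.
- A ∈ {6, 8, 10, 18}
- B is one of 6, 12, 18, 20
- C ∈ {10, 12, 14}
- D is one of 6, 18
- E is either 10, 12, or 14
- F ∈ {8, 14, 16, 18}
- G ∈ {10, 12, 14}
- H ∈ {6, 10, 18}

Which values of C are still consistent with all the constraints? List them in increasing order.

The 8 variables draw from only 8 values {6, 8, 10, 12, 14, 16, 18, 20}, so each is used; only F can be 16, hence F = 16.
Among the 7 still-open variables, 8 fits only A (and all 7 values in {6, 8, 10, 12, 14, 18, 20} must be used), so A = 8.
The 6 still-open variables draw from only 6 values {6, 10, 12, 14, 18, 20}, so each is used; only B can be 20, hence B = 20.
C, E, G share exactly the 3 values {10, 12, 14}; by pigeonhole those values go to them, so strike 10, 12, 14 from H.
No further eliminations apply; C can still be any of 10, 12, 14.

10, 12, 14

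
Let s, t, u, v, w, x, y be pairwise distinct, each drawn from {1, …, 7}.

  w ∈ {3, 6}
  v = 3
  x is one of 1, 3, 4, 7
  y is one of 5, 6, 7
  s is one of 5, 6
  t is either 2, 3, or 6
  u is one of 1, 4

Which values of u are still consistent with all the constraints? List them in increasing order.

v must be 3 (only option left). Eliminate 3 elsewhere: t, w, x.
w must be 6 (only option left). So s, t, y can't be 6.
s must be 5 (only option left). Strike 5 from y.
t's domain is down to {2}, so t = 2.
That leaves y = 7. Eliminate 7 elsewhere: x.
No further eliminations apply; u can still be any of 1, 4.

1, 4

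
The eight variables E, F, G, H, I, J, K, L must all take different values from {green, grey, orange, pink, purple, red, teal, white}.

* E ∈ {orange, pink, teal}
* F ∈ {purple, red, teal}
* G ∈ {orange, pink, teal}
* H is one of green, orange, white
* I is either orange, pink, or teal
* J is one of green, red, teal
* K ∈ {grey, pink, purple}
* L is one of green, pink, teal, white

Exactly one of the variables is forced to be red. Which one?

Among the 8 variables, grey fits only K (and all 8 values in {green, grey, orange, pink, purple, red, teal, white} must be used), so K = grey.
The 7 still-open variables draw from only 7 values {green, orange, pink, purple, red, teal, white}, so each is used; only F can be purple, hence F = purple.
The 6 still-open variables draw from only 6 values {green, orange, pink, red, teal, white}, so each is used; only J can be red, hence J = red.

J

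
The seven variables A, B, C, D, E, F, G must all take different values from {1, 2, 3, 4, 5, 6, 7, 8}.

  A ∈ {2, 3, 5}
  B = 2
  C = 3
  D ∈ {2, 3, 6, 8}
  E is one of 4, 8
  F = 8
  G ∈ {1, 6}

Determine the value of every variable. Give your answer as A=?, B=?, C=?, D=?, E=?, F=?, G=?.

A=5, B=2, C=3, D=6, E=4, F=8, G=1

B's domain is down to {2}, so B = 2. Strike 2 from A, D.
That leaves C = 3. Remove 3 from A, D.
That leaves F = 8. So D, E can't be 8.
A has just one choice, so A = 5.
That leaves D = 6. Remove 6 from G.
E's domain is down to {4}, so E = 4.
G has just one choice, so G = 1.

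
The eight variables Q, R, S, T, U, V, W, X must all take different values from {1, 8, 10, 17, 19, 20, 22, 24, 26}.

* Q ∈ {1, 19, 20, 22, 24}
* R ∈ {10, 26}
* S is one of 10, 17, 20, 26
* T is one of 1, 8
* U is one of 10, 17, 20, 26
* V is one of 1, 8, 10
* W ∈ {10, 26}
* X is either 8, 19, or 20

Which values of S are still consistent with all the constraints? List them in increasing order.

R and W share exactly the 2 values {10, 26}; by pigeonhole those values go to them, so strike 10, 26 from S, U, V.
S and U share exactly the 2 values {17, 20}; by pigeonhole those values go to them, so strike 17, 20 from Q, X.
The 2 variables T and V are confined to {1, 8}, which locks those values in; drop them from Q, X.
X must be 19 (only option left). Remove 19 from Q.
No further eliminations apply; S can still be any of 17, 20.

17, 20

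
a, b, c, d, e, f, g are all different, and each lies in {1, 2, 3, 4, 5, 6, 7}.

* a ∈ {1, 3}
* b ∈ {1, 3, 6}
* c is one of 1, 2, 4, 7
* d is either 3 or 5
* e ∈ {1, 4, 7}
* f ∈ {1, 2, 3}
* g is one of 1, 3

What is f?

The 7 variables draw from only 7 values {1, 2, 3, 4, 5, 6, 7}, so each is used; only d can be 5, hence d = 5.
The 6 still-open variables draw from only 6 values {1, 2, 3, 4, 6, 7}, so each is used; only b can be 6, hence b = 6.
The 2 variables a and g are confined to {1, 3}, which locks those values in; drop them from c, e, f.
So f = 2.

2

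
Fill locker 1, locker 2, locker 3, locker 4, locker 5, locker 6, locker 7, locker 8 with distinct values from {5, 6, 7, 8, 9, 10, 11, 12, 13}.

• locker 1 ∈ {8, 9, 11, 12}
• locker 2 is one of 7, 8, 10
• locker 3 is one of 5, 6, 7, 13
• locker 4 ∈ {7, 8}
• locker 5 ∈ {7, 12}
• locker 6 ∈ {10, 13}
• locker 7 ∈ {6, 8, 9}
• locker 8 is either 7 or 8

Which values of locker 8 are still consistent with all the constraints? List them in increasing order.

7, 8

locker 4 and locker 8 between them cover only {7, 8} — a naked pair. Remove those values from locker 1, locker 2, locker 3, locker 5, locker 7.
locker 2 has just one choice, so locker 2 = 10. So locker 6 can't be 10.
locker 5's domain is down to {12}, so locker 5 = 12. So locker 1 can't be 12.
locker 6 must be 13 (only option left). Strike 13 from locker 3.
No further eliminations apply; locker 8 can still be any of 7, 8.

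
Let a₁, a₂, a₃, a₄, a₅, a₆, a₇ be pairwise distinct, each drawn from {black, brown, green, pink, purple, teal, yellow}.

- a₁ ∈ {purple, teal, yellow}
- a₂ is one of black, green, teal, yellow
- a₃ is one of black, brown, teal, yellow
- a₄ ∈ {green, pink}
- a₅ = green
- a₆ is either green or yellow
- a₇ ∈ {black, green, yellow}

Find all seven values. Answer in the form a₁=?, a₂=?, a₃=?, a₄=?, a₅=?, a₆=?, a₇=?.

a₅ must be green (only option left). Remove green from a₂, a₄, a₆, a₇.
a₆ has just one choice, so a₆ = yellow. Remove yellow from a₁, a₂, a₃, a₇.
a₇ has just one choice, so a₇ = black. Remove black from a₂, a₃.
a₂ has just one choice, so a₂ = teal. Remove teal from a₁, a₃.
a₃'s domain is down to {brown}, so a₃ = brown.
a₄ has just one choice, so a₄ = pink.
That leaves a₁ = purple.

a₁=purple, a₂=teal, a₃=brown, a₄=pink, a₅=green, a₆=yellow, a₇=black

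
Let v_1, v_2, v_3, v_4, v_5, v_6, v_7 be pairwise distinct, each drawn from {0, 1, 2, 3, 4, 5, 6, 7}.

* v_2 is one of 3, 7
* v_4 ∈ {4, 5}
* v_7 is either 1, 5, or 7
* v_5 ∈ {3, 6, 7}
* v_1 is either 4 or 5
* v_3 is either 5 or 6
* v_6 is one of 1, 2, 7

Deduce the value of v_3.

The 7 variables together cover exactly {1, 2, 3, 4, 5, 6, 7} — 7 values for 7 variables — and 2 appears only in v_6's list, so v_6 = 2.
The 6 still-open variables draw from only 6 values {1, 3, 4, 5, 6, 7}, so each is used; only v_7 can be 1, hence v_7 = 1.
v_1 and v_4 between them cover only {4, 5} — a naked pair. Remove those values from v_3.
So v_3 = 6.

6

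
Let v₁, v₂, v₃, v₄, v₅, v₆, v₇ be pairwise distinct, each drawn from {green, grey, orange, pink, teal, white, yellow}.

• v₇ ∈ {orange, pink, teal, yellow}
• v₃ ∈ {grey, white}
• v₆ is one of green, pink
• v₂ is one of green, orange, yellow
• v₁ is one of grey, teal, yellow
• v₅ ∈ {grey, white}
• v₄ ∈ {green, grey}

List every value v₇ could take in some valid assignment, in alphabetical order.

orange, teal, yellow

v₃ and v₅ between them cover only {grey, white} — a naked pair. Remove those values from v₁, v₄.
v₄ has just one choice, so v₄ = green. Eliminate green elsewhere: v₂, v₆.
v₆'s domain is down to {pink}, so v₆ = pink. Eliminate pink elsewhere: v₇.
No further eliminations apply; v₇ can still be any of orange, teal, yellow.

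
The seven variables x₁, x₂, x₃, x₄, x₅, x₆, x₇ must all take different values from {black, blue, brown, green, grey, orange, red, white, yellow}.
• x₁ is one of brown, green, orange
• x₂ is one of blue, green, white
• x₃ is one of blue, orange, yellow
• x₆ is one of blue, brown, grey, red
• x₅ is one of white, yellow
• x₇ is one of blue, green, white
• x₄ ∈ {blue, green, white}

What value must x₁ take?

brown

The 3 variables x₂, x₄, x₇ are confined to {blue, green, white}, which locks those values in; drop them from x₁, x₃, x₅, x₆.
x₅'s domain is down to {yellow}, so x₅ = yellow. So x₃ can't be yellow.
x₃ has just one choice, so x₃ = orange. Remove orange from x₁.
So x₁ = brown.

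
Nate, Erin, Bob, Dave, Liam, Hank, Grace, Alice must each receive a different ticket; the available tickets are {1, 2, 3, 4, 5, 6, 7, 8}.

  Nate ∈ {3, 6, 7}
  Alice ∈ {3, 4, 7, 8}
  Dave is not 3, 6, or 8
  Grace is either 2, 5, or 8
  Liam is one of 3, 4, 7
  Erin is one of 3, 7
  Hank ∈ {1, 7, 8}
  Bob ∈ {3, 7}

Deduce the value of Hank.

The 8 variables together cover exactly {1, 2, 3, 4, 5, 6, 7, 8} — 8 values for 8 variables — and 6 appears only in Nate's list, so Nate = 6.
Erin and Bob between them cover only {3, 7} — a naked pair. Remove those values from Dave, Liam, Hank, Alice.
Liam must be 4 (only option left). Strike 4 from Dave, Alice.
Alice has just one choice, so Alice = 8. Eliminate 8 elsewhere: Hank, Grace.
So Hank = 1.

1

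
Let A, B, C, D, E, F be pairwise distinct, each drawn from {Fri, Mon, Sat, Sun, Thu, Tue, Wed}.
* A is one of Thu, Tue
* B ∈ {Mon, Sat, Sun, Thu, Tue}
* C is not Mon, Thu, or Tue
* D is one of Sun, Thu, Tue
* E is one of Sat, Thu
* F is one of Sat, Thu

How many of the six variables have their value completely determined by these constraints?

The 2 variables E and F are confined to {Sat, Thu}, which locks those values in; drop them from A, B, C, D.
A must be Tue (only option left). Eliminate Tue elsewhere: B, D.
D's domain is down to {Sun}, so D = Sun. Remove Sun from B, C.
B has just one choice, so B = Mon.
Determined: A=Tue, B=Mon, D=Sun. The other variables each still have more than one consistent value. That makes 3.

3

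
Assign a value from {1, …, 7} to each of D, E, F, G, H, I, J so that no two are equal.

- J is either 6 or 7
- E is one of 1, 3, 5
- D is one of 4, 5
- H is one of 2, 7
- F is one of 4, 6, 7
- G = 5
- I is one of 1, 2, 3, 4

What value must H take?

2

G has just one choice, so G = 5. So D, E can't be 5.
D must be 4 (only option left). So F, I can't be 4.
F and J share exactly the 2 values {6, 7}; by pigeonhole those values go to them, so strike 6, 7 from H.
So H = 2.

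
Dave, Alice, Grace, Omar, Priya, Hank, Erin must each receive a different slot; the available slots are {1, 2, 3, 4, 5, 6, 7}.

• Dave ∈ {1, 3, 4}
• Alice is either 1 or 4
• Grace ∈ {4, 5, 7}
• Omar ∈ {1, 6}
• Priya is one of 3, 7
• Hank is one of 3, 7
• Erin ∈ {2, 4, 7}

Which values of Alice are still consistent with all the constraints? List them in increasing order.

Among the 7 variables, 2 fits only Erin (and all 7 values in {1, 2, 3, 4, 5, 6, 7} must be used), so Erin = 2.
The 6 still-open variables together cover exactly {1, 3, 4, 5, 6, 7} — 6 values for 6 variables — and 5 appears only in Grace's list, so Grace = 5.
Among the 5 still-open variables, 6 fits only Omar (and all 5 values in {1, 3, 4, 6, 7} must be used), so Omar = 6.
Priya and Hank between them cover only {3, 7} — a naked pair. Remove those values from Dave.
No further eliminations apply; Alice can still be any of 1, 4.

1, 4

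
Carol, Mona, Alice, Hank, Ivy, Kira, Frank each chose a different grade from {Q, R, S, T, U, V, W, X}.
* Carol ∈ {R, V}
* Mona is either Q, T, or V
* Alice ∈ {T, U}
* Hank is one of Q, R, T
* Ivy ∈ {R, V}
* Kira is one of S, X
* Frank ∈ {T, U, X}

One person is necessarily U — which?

The 7 variables draw from only 7 values {Q, R, S, T, U, V, X}, so each is used; only Kira can be S, hence Kira = S.
The 6 still-open variables together cover exactly {Q, R, T, U, V, X} — 6 values for 6 variables — and X appears only in Frank's list, so Frank = X.
Among the 5 still-open variables, U fits only Alice (and all 5 values in {Q, R, T, U, V} must be used), so Alice = U.

Alice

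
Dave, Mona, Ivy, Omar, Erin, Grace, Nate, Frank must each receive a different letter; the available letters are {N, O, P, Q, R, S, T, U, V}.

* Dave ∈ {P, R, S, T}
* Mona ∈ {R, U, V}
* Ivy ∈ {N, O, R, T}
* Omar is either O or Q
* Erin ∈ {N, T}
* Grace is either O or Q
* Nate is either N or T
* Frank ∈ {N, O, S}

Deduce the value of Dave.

P

The 2 variables Omar and Grace are confined to {O, Q}, which locks those values in; drop them from Ivy, Frank.
Erin and Nate share exactly the 2 values {N, T}; by pigeonhole those values go to them, so strike N, T from Dave, Ivy, Frank.
That leaves Ivy = R. Eliminate R elsewhere: Dave, Mona.
Frank's domain is down to {S}, so Frank = S. So Dave can't be S.
So Dave = P.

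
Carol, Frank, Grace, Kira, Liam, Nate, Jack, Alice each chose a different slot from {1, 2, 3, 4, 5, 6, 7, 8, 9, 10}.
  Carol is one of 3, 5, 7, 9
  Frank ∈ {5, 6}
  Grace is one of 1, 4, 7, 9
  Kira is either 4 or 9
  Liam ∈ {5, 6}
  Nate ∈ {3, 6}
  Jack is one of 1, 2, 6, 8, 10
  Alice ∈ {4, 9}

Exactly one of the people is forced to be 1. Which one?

Frank and Liam share exactly the 2 values {5, 6}; by pigeonhole those values go to them, so strike 5, 6 from Carol, Nate, Jack.
That leaves Nate = 3. So Carol can't be 3.
Kira and Alice between them cover only {4, 9} — a naked pair. Remove those values from Carol, Grace.
Carol has just one choice, so Carol = 7. So Grace can't be 7.
So 1 goes to Grace.

Grace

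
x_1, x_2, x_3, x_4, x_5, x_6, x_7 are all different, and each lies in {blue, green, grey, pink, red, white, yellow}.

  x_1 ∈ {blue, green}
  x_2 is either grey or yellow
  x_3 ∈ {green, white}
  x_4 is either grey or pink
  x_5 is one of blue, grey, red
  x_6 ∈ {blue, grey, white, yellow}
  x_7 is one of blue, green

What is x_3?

white

The 7 variables together cover exactly {blue, green, grey, pink, red, white, yellow} — 7 values for 7 variables — and pink appears only in x_4's list, so x_4 = pink.
The 6 still-open variables together cover exactly {blue, green, grey, red, white, yellow} — 6 values for 6 variables — and red appears only in x_5's list, so x_5 = red.
x_1 and x_7 share exactly the 2 values {blue, green}; by pigeonhole those values go to them, so strike blue, green from x_3, x_6.
So x_3 = white.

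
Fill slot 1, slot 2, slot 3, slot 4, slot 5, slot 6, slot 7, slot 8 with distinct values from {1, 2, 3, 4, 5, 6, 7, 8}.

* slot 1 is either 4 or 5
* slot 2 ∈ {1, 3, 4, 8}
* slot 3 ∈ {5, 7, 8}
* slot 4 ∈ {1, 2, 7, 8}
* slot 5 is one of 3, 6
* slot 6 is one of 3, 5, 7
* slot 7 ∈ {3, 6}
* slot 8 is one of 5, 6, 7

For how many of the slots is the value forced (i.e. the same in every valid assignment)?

4

The 8 variables draw from only 8 values {1, 2, 3, 4, 5, 6, 7, 8}, so each is used; only slot 4 can be 2, hence slot 4 = 2.
The 7 still-open variables draw from only 7 values {1, 3, 4, 5, 6, 7, 8}, so each is used; only slot 2 can be 1, hence slot 2 = 1.
Among the 6 still-open variables, 4 fits only slot 1 (and all 6 values in {3, 4, 5, 6, 7, 8} must be used), so slot 1 = 4.
Among the 5 still-open variables, 8 fits only slot 3 (and all 5 values in {3, 5, 6, 7, 8} must be used), so slot 3 = 8.
The 2 variables slot 5 and slot 7 are confined to {3, 6}, which locks those values in; drop them from slot 6, slot 8.
Determined: slot 1=4, slot 2=1, slot 3=8, slot 4=2. The other slots each still have more than one consistent value. That makes 4.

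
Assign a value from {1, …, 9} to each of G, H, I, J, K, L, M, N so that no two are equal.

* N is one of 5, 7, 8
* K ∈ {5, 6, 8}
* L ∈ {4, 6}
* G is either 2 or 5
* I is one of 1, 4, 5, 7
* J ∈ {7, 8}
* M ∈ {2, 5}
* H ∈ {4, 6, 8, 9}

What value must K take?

The 8 variables together cover exactly {1, 2, 4, 5, 6, 7, 8, 9} — 8 values for 8 variables — and 1 appears only in I's list, so I = 1.
The 7 still-open variables together cover exactly {2, 4, 5, 6, 7, 8, 9} — 7 values for 7 variables — and 9 appears only in H's list, so H = 9.
The 6 still-open variables draw from only 6 values {2, 4, 5, 6, 7, 8}, so each is used; only L can be 4, hence L = 4.
The 5 still-open variables draw from only 5 values {2, 5, 6, 7, 8}, so each is used; only K can be 6, hence K = 6.

6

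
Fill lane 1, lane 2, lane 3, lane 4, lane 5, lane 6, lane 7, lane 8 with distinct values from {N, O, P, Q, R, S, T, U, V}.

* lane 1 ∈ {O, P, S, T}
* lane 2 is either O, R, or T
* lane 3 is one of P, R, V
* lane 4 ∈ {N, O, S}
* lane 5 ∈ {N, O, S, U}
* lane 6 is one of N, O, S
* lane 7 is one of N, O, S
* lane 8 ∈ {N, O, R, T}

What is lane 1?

The 8 variables together cover exactly {N, O, P, R, S, T, U, V} — 8 values for 8 variables — and U appears only in lane 5's list, so lane 5 = U.
Among the 7 still-open variables, V fits only lane 3 (and all 7 values in {N, O, P, R, S, T, V} must be used), so lane 3 = V.
The 6 still-open variables together cover exactly {N, O, P, R, S, T} — 6 values for 6 variables — and P appears only in lane 1's list, so lane 1 = P.

P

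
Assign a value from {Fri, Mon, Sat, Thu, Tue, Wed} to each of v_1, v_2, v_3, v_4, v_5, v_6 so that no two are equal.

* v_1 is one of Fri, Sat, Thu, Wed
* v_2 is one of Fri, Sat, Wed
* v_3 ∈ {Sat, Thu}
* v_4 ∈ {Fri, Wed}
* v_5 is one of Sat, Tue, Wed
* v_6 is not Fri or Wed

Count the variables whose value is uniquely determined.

2

The 6 variables draw from only 6 values {Fri, Mon, Sat, Thu, Tue, Wed}, so each is used; only v_6 can be Mon, hence v_6 = Mon.
The 5 still-open variables draw from only 5 values {Fri, Sat, Thu, Tue, Wed}, so each is used; only v_5 can be Tue, hence v_5 = Tue.
Determined: v_5=Tue, v_6=Mon. The other variables each still have more than one consistent value. That makes 2.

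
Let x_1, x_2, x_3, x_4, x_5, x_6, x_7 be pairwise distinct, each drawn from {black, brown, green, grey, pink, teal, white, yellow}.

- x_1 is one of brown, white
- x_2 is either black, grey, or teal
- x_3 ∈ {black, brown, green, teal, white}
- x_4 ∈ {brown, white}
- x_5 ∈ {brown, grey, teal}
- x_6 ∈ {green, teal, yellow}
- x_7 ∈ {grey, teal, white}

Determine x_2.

Among the 7 variables, yellow fits only x_6 (and all 7 values in {black, brown, green, grey, teal, white, yellow} must be used), so x_6 = yellow.
The 6 still-open variables draw from only 6 values {black, brown, green, grey, teal, white}, so each is used; only x_3 can be green, hence x_3 = green.
The 5 still-open variables draw from only 5 values {black, brown, grey, teal, white}, so each is used; only x_2 can be black, hence x_2 = black.

black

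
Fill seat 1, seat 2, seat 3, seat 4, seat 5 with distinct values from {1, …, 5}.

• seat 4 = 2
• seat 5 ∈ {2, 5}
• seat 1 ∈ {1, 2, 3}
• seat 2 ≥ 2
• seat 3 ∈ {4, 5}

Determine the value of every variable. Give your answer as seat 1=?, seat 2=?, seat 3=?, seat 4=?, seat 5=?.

seat 4's domain is down to {2}, so seat 4 = 2. So seat 1, seat 2, seat 5 can't be 2.
That leaves seat 5 = 5. So seat 2, seat 3 can't be 5.
seat 3 must be 4 (only option left). Strike 4 from seat 2.
seat 2 must be 3 (only option left). Remove 3 from seat 1.
seat 1 has just one choice, so seat 1 = 1.

seat 1=1, seat 2=3, seat 3=4, seat 4=2, seat 5=5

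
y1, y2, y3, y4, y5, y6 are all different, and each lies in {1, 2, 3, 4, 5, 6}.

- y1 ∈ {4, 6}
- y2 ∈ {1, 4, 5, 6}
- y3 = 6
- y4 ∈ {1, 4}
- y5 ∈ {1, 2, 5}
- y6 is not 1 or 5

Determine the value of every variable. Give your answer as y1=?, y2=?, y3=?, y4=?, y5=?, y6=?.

y3 has just one choice, so y3 = 6. Remove 6 from y1, y2, y6.
y1's domain is down to {4}, so y1 = 4. So y2, y4, y6 can't be 4.
y4 has just one choice, so y4 = 1. Strike 1 from y2, y5.
y2 must be 5 (only option left). Strike 5 from y5.
y5 must be 2 (only option left). Remove 2 from y6.
That leaves y6 = 3.

y1=4, y2=5, y3=6, y4=1, y5=2, y6=3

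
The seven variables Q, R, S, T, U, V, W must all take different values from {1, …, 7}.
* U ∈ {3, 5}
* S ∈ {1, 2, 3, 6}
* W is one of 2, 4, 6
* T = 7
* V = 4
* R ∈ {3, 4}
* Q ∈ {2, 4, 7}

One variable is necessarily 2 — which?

T's domain is down to {7}, so T = 7. Eliminate 7 elsewhere: Q.
V must be 4 (only option left). So Q, R, W can't be 4.
So 2 goes to Q.

Q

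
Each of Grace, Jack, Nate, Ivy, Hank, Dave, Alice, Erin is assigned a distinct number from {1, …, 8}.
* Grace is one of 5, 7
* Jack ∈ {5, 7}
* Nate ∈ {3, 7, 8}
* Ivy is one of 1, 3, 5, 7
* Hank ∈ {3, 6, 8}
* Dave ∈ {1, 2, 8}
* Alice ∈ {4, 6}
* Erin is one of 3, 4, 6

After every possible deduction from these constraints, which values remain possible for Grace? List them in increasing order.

The 8 variables together cover exactly {1, 2, 3, 4, 5, 6, 7, 8} — 8 values for 8 variables — and 2 appears only in Dave's list, so Dave = 2.
The 7 still-open variables draw from only 7 values {1, 3, 4, 5, 6, 7, 8}, so each is used; only Ivy can be 1, hence Ivy = 1.
The 2 variables Grace and Jack are confined to {5, 7}, which locks those values in; drop them from Nate.
No further eliminations apply; Grace can still be any of 5, 7.

5, 7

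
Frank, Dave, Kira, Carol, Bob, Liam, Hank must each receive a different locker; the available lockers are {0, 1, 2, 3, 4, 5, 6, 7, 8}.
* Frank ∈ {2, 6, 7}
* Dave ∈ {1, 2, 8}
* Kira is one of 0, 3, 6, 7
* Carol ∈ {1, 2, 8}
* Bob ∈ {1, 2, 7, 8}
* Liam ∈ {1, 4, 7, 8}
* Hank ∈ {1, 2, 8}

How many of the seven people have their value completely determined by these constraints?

Dave, Carol, Hank share exactly the 3 values {1, 2, 8}; by pigeonhole those values go to them, so strike 1, 2, 8 from Frank, Bob, Liam.
That leaves Bob = 7. So Frank, Kira, Liam can't be 7.
That leaves Liam = 4.
Frank must be 6 (only option left). Eliminate 6 elsewhere: Kira.
Determined: Frank=6, Bob=7, Liam=4. The other people each still have more than one consistent value. That makes 3.

3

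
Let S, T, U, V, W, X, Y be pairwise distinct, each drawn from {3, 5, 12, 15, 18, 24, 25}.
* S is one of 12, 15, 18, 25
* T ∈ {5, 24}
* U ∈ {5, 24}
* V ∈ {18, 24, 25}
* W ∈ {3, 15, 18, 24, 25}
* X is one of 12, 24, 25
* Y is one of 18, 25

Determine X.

12

The 7 variables draw from only 7 values {3, 5, 12, 15, 18, 24, 25}, so each is used; only W can be 3, hence W = 3.
The 6 still-open variables draw from only 6 values {5, 12, 15, 18, 24, 25}, so each is used; only S can be 15, hence S = 15.
Among the 5 still-open variables, 12 fits only X (and all 5 values in {5, 12, 18, 24, 25} must be used), so X = 12.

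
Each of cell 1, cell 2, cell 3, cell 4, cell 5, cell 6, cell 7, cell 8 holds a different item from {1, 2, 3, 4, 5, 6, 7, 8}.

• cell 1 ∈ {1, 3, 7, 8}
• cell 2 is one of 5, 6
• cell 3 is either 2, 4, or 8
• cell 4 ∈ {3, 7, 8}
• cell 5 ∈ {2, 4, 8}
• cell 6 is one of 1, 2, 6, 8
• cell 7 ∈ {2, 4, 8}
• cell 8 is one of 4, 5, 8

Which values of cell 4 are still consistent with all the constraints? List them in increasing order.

The 3 variables cell 3, cell 5, cell 7 are confined to {2, 4, 8}, which locks those values in; drop them from cell 1, cell 4, cell 6, cell 8.
cell 8's domain is down to {5}, so cell 8 = 5. Strike 5 from cell 2.
cell 2 must be 6 (only option left). So cell 6 can't be 6.
That leaves cell 6 = 1. So cell 1 can't be 1.
No further eliminations apply; cell 4 can still be any of 3, 7.

3, 7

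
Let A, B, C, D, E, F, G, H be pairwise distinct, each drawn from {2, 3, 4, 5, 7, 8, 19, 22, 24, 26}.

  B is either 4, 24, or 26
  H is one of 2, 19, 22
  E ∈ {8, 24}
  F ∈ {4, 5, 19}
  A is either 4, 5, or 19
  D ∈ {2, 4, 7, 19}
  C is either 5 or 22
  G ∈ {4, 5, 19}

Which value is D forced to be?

7

A, F, G between them cover only {4, 5, 19} — a naked triple. Remove those values from B, C, D, H.
C has just one choice, so C = 22. Strike 22 from H.
That leaves H = 2. So D can't be 2.
So D = 7.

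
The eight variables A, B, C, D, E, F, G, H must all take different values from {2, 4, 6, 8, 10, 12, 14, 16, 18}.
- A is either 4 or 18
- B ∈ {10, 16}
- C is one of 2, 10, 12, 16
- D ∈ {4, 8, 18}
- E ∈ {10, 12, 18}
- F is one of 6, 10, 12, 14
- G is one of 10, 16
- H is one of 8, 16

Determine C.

B and G share exactly the 2 values {10, 16}; by pigeonhole those values go to them, so strike 10, 16 from C, E, F, H.
H must be 8 (only option left). Remove 8 from D.
A and D between them cover only {4, 18} — a naked pair. Remove those values from E.
E's domain is down to {12}, so E = 12. So C, F can't be 12.
So C = 2.

2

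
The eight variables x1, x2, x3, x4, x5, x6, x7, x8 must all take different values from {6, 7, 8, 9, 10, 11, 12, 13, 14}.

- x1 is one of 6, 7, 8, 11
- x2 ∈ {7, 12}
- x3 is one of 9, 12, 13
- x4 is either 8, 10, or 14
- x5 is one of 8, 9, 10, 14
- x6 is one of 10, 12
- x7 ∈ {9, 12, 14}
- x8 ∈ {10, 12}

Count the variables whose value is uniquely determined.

x6 and x8 share exactly the 2 values {10, 12}; by pigeonhole those values go to them, so strike 10, 12 from x2, x3, x4, x5, x7.
That leaves x2 = 7. Strike 7 from x1.
x4, x5, x7 share exactly the 3 values {8, 9, 14}; by pigeonhole those values go to them, so strike 8, 9, 14 from x1, x3.
That leaves x3 = 13.
Determined: x2=7, x3=13. The other variables each still have more than one consistent value. That makes 2.

2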